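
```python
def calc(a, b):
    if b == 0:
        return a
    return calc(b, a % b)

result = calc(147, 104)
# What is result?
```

calc(147, 104) -> calc(104, 43) -> calc(43, 18) -> calc(18, 7) -> calc(7, 4) -> calc(4, 3) -> calc(3, 1) -> calc(1, 0) -> 1

Answer: 1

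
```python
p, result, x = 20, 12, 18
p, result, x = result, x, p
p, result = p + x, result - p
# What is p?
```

Trace:
`p, result, x = 20, 12, 18` → p = 20; result = 12; x = 18
`p, result, x = result, x, p` → p = 12; result = 18; x = 20
`p, result = p + x, result - p` → p = 32; result = 6
So p = 32

Answer: 32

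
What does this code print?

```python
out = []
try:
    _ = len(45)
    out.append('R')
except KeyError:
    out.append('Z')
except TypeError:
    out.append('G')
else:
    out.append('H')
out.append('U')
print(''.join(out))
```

Execution trace: 'G' (except TypeError) → 'U' (after the try/except). Output: GU

Answer: GU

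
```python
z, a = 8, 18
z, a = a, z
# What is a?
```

Trace:
`z, a = 8, 18` → z = 8; a = 18
`z, a = a, z` → z = 18; a = 8
So a = 8

Answer: 8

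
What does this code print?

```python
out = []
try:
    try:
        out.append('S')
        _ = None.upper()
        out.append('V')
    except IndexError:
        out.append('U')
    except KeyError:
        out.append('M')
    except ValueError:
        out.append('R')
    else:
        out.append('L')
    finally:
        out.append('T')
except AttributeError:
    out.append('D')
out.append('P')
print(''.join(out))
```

Execution trace: 'S' (try body) → 'T' (finally) → 'D' (outer except AttributeError) → 'P' (after the try/except). Output: STDP

Answer: STDP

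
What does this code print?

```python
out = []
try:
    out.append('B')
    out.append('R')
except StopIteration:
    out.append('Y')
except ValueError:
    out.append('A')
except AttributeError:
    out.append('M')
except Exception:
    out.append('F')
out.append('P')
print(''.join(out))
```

Execution trace: 'B' (try body) → 'R' (try body, no exception) → 'P' (after the try/except). Output: BRP

Answer: BRP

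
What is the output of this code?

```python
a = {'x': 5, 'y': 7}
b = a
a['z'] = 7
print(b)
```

Key concept: dict aliasing.
Step by step:
`a = {'x': 5, 'y': 7}` → a = {'x': 5, 'y': 7}
`b = a` → b = {'x': 5, 'y': 7} (same object as a)
`a['z'] = 7` → a = {'x': 5, 'y': 7, 'z': 7} (same object as b); b = {'x': 5, 'y': 7, 'z': 7} (same object as a)
`print(b)` → prints {'x': 5, 'y': 7, 'z': 7}

Answer: {'x': 5, 'y': 7, 'z': 7}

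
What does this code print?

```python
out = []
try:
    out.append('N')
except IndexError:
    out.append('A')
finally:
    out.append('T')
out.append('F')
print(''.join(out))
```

Execution trace: 'N' (try body, no exception) → 'T' (finally) → 'F' (after the try/except). Output: NTF

Answer: NTF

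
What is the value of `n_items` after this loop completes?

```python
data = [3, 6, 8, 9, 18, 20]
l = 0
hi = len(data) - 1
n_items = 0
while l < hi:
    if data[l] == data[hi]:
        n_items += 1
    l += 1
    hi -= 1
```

Count matching pairs from ends
`n_items` takes the values: 0

Answer: 0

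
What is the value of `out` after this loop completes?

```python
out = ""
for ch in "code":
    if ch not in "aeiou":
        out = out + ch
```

Remove vowels from 'code'
`out` takes the values: "" → "c" → "cd"

Answer: "cd"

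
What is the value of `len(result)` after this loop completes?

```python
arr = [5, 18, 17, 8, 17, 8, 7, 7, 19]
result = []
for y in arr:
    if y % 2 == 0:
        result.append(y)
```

Count even numbers in [5, 18, 17, 8, 17, 8, 7, 7, 19]
`result` takes the values: [] → [18] → [18, 8] → [18, 8, 8]
So `len(result)` = 3

Answer: 3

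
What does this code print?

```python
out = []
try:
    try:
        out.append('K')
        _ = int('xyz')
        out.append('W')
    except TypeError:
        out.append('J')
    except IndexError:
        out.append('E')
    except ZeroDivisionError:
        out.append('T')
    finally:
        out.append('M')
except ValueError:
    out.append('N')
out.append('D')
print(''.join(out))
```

Execution trace: 'K' (try body) → 'M' (finally) → 'N' (outer except ValueError) → 'D' (after the try/except). Output: KMND

Answer: KMND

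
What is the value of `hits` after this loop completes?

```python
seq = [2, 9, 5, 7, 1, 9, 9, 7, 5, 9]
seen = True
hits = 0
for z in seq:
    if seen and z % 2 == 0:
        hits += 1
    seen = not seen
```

Count even values at even positions
`hits` takes the values: 0 → 1

Answer: 1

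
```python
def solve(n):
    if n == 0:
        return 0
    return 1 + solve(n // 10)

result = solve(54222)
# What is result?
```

Count of digits of 54222: 5

Answer: 5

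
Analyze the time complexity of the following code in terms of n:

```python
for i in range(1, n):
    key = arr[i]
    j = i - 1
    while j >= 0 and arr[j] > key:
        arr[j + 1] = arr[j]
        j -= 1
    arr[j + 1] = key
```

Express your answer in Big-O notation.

This is Insertion sort. Time complexity: O(n²).

Answer: O(n²)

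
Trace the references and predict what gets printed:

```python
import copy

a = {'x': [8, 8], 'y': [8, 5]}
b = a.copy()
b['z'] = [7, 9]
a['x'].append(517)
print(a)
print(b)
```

Key concept: shallow copy of dict with mutable values.
Step by step:
`a = {'x': [8, 8], 'y': [8, 5]}` → a = {'x': [8, 8], 'y': [8, 5]}
`b = a.copy()` → b = {'x': [8, 8], 'y': [8, 5]}
`b['z'] = [7, 9]` → b = {'x': [8, 8], 'y': [8, 5], 'z': [7, 9]}
`a['x'].append(517)` → a = {'x': [8, 8, 517], 'y': [8, 5]}; b = {'x': [8, 8, 517], 'y': [8, 5], 'z': [7, 9]}
`print(a)` → prints {'x': [8, 8, 517], 'y': [8, 5]}
`print(b)` → prints {'x': [8, 8, 517], 'y': [8, 5], 'z': [7, 9]}

Answer:
{'x': [8, 8, 517], 'y': [8, 5]}
{'x': [8, 8, 517], 'y': [8, 5], 'z': [7, 9]}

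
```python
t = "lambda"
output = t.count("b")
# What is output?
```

Trace:
`t = "lambda"` → t = 'lambda'
`output = t.count("b")` → output = 1
So output = 1

Answer: 1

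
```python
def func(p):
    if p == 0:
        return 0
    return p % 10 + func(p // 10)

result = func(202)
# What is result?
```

Sum of digits of 202: 2 + 0 + 2 = 4

Answer: 4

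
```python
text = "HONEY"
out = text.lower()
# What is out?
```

Trace:
`text = "HONEY"` → text = 'HONEY'
`out = text.lower()` → out = 'honey'
So out = 'honey'

Answer: 'honey'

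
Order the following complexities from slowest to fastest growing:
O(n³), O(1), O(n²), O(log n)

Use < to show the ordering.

Ordered by growth rate: O(1) < O(log n) < O(n²) < O(n³)

Answer: O(1) < O(log n) < O(n²) < O(n³)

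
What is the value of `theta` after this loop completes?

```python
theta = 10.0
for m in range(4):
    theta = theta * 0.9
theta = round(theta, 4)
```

Exponential decay: 10.0 * 0.9^4
`theta` takes the values: 10.0 → 9.0 → 8.1 → 7.29 → 6.561

Answer: 6.561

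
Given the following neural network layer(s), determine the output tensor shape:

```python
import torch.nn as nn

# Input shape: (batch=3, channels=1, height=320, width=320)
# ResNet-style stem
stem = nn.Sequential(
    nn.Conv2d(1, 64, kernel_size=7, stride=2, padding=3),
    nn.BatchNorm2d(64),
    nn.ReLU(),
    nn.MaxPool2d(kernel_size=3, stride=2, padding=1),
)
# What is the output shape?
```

Input: (3, 1, 320, 320) -> after Conv2d 7x7 stride=2: (3, 64, 160, 160) -> Output: (3, 64, 80, 80)

Answer: (3, 64, 80, 80)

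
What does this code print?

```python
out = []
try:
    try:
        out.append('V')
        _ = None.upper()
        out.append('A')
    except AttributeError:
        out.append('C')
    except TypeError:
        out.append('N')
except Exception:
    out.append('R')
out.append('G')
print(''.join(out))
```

Execution trace: 'V' (inner try body) → 'C' (inner except AttributeError) → 'G' (after the try/except). Output: VCG

Answer: VCG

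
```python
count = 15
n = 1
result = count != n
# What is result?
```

Trace:
`count = 15` → count = 15
`n = 1` → n = 1
`result = count != n` → result = True
So result = True

Answer: True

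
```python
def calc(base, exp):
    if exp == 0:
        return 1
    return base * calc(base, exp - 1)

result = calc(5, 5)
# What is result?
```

calc(5, 5) = 5 * 5 * 5 * 5 * 5 = 3125

Answer: 3125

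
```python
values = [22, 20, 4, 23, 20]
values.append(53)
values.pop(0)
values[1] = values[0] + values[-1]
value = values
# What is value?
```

Trace:
`values = [22, 20, 4, 23, 20]` → values = [22, 20, 4, 23, 20]
`values.append(53)` → values = [22, 20, 4, 23, 20, 53]
`values.pop(0)` → values = [20, 4, 23, 20, 53]
`values[1] = values[0] + values[-1]` → values = [20, 73, 23, 20, 53]
`value = values` → value = [20, 73, 23, 20, 53]
So value = [20, 73, 23, 20, 53]

Answer: [20, 73, 23, 20, 53]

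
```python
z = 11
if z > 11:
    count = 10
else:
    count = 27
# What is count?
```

Trace:
`z = 11` → z = 11
`if z > 11: ...` → z > 11 is False, take else branch → count = 27
So count = 27

Answer: 27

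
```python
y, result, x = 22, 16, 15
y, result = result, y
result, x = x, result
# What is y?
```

Trace:
`y, result, x = 22, 16, 15` → y = 22; result = 16; x = 15
`y, result = result, y` → y = 16; result = 22
`result, x = x, result` → result = 15; x = 22
So y = 16

Answer: 16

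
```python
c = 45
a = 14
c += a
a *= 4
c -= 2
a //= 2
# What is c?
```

Trace:
`c = 45` → c = 45
`a = 14` → a = 14
`c += a` → c = 59
`a *= 4` → a = 56
`c -= 2` → c = 57
`a //= 2` → a = 28
So c = 57

Answer: 57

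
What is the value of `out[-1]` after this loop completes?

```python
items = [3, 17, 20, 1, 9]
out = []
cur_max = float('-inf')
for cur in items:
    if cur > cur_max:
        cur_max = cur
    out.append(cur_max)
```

Running max ends at 20
`out` takes the values: [] → [3] → [3, 17] → [3, 17, 20] → [3, 17, 20, 20] → [3, 17, 20, 20, 20]
So `out[-1]` = 20

Answer: 20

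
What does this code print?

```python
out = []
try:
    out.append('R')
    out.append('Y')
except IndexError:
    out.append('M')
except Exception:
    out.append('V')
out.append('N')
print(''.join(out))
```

Execution trace: 'R' (try body) → 'Y' (try body, no exception) → 'N' (after the try/except). Output: RYN

Answer: RYN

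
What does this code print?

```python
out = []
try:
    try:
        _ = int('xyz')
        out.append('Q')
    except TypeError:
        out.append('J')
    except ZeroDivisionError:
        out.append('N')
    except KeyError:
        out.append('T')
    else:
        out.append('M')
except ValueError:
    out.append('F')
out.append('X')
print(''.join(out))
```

Execution trace: 'F' (outer except ValueError) → 'X' (after the try/except). Output: FX

Answer: FX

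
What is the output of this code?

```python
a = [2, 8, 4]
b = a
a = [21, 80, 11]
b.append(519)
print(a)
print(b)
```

Key concept: rebinding vs mutation: a is rebound to a new list, b still points at the original.
Step by step:
`a = [2, 8, 4]` → a = [2, 8, 4]
`b = a` → b = [2, 8, 4] (same object as a)
`a = [21, 80, 11]` → a = [21, 80, 11]
`b.append(519)` → b = [2, 8, 4, 519]
`print(a)` → prints [21, 80, 11]
`print(b)` → prints [2, 8, 4, 519]

Answer:
[21, 80, 11]
[2, 8, 4, 519]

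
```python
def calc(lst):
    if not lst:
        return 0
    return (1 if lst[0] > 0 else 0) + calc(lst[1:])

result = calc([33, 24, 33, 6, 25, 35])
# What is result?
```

Count of positive elements in [33, 24, 33, 6, 25, 35] = 6

Answer: 6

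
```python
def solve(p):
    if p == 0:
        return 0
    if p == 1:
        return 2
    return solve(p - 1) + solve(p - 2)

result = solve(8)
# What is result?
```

Build up from base cases: solve(0)=0, solve(1)=2, solve(2)=2, solve(3)=4, solve(4)=6, solve(5)=10, solve(6)=16, ..., solve(8)=42

Answer: 42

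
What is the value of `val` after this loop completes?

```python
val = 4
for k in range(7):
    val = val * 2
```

Multiply by 2, 7 times: 4 * 2^7 = 512
`val` takes the values: 4 → 8 → 16 → 32 → 64 → 128 → 256 → 512

Answer: 512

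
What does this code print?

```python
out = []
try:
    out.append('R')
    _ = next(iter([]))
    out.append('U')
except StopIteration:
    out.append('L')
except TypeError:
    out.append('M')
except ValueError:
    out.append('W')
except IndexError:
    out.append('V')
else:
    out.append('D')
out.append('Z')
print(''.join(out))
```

Execution trace: 'R' (try body) → 'L' (except StopIteration) → 'Z' (after the try/except). Output: RLZ

Answer: RLZ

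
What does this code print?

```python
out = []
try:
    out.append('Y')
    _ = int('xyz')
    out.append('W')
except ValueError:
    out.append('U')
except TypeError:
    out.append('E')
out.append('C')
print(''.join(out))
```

Execution trace: 'Y' (try body) → 'U' (except ValueError) → 'C' (after the try/except). Output: YUC

Answer: YUC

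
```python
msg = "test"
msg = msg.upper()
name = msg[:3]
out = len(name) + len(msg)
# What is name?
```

Trace:
`msg = "test"` → msg = 'test'
`msg = msg.upper()` → msg = 'TEST'
`name = msg[:3]` → name = 'TES'
`out = len(name) + len(msg)` → out = 7
So name = 'TES'

Answer: 'TES'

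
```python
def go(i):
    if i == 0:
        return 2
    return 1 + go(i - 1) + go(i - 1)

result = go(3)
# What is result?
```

go(i) = 1 + 2·go(i-1), go(0)=2. Closed form: (2+1)·2^3 - 1 = 23.

Answer: 23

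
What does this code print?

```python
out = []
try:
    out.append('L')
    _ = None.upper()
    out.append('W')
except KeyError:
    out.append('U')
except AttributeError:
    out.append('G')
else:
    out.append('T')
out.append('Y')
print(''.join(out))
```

Execution trace: 'L' (try body) → 'G' (except AttributeError) → 'Y' (after the try/except). Output: LGY

Answer: LGY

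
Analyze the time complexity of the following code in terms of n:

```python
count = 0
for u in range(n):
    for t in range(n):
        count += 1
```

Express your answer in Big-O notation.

Each loop level contributes: n × n. Multiplying the contributions gives O(n^2).

Answer: O(n^2)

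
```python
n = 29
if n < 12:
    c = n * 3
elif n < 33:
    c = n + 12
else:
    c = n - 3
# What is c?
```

Trace:
`n = 29` → n = 29
`if n < 12: ...` → n < 12 is False, n < 33 is True → c = 41
So c = 41

Answer: 41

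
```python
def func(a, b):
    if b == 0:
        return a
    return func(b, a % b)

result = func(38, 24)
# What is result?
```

func(38, 24) -> func(24, 14) -> func(14, 10) -> func(10, 4) -> func(4, 2) -> func(2, 0) -> 2

Answer: 2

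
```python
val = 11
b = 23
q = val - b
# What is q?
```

Trace:
`val = 11` → val = 11
`b = 23` → b = 23
`q = val - b` → q = -12
So q = -12

Answer: -12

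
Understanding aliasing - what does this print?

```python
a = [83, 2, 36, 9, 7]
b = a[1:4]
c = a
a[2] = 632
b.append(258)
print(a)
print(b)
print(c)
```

Key concept: slice vs alias.
Step by step:
`a = [83, 2, 36, 9, 7]` → a = [83, 2, 36, 9, 7]
`b = a[1:4]` → b = [2, 36, 9]
`c = a` → c = [83, 2, 36, 9, 7] (same object as a)
`a[2] = 632` → a = [83, 2, 632, 9, 7] (same object as c); c = [83, 2, 632, 9, 7] (same object as a)
`b.append(258)` → b = [2, 36, 9, 258]
`print(a)` → prints [83, 2, 632, 9, 7]
`print(b)` → prints [2, 36, 9, 258]
`print(c)` → prints [83, 2, 632, 9, 7]

Answer:
[83, 2, 632, 9, 7]
[2, 36, 9, 258]
[83, 2, 632, 9, 7]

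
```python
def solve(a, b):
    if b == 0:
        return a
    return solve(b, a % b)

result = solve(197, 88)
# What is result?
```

solve(197, 88) -> solve(88, 21) -> solve(21, 4) -> solve(4, 1) -> solve(1, 0) -> 1

Answer: 1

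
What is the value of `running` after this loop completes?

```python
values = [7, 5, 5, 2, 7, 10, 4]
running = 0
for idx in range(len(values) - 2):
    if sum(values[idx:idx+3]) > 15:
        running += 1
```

Count windows with sum > 15
`running` takes the values: 0 → 1 → 2 → 3

Answer: 3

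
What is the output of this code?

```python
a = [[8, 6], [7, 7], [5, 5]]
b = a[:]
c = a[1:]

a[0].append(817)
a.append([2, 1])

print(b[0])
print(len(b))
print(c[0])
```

Key concept: slice with nested mutation.
Step by step:
`a = [[8, 6], [7, 7], [5, 5]]` → a = [[8, 6], [7, 7], [5, 5]]
`b = a[:]` → b = [[8, 6], [7, 7], [5, 5]]
`c = a[1:]` → c = [[7, 7], [5, 5]]
`a[0].append(817)` → a = [[8, 6, 817], [7, 7], [5, 5]]; b = [[8, 6, 817], [7, 7], [5, 5]]
`a.append([2, 1])` → a = [[8, 6, 817], [7, 7], [5, 5], [2, 1]]
`print(b[0])` → prints [8, 6, 817]
`print(len(b))` → prints 3
`print(c[0])` → prints [7, 7]

Answer:
[8, 6, 817]
3
[7, 7]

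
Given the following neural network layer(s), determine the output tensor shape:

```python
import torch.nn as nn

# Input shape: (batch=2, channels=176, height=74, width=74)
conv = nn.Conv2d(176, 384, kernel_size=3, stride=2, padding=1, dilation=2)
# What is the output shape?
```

Input: (2, 176, 74, 74) -> Output: (2, 384, 36, 36)

Answer: (2, 384, 36, 36)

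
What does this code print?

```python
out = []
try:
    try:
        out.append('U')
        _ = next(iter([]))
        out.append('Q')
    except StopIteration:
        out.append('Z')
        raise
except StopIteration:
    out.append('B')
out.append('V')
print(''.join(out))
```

Execution trace: 'U' (inner try body) → 'Z' (inner except StopIteration) → 'B' (outer except StopIteration) → 'V' (after the try/except). Output: UZBV

Answer: UZBV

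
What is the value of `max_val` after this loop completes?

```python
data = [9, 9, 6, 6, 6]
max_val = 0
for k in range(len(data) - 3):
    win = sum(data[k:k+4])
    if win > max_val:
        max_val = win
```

Max sum of 4-element window in [9, 9, 6, 6, 6]
`max_val` takes the values: 0 → 30

Answer: 30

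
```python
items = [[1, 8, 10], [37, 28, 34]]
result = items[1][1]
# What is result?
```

Trace:
`items = [[1, 8, 10], [37, 28, 34]]` → items = [[1, 8, 10], [37, 28, 34]]
`result = items[1][1]` → result = 28
So result = 28

Answer: 28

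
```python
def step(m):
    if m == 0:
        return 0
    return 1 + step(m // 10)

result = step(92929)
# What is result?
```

Count of digits of 92929: 5

Answer: 5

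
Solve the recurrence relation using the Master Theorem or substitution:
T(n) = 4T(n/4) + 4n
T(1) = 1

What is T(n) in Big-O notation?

By Master Theorem: a=4, b=4, f(n)=4n. Since log_4(4) = 1 and f(n) = Θ(n^1), Case 2 applies. T(n) = O(n log n).

Answer: O(n log n)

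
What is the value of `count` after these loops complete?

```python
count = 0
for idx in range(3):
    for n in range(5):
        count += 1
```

3 * 5 = 15
`count` takes the values: 0 → 1 → 2 → 3 → 4 → 5 → 6 → 7 → 8 → 9 → 10 → 11 → 12 → 13 → 14 → 15

Answer: 15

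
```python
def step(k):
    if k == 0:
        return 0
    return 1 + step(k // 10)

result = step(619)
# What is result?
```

Count of digits of 619: 3

Answer: 3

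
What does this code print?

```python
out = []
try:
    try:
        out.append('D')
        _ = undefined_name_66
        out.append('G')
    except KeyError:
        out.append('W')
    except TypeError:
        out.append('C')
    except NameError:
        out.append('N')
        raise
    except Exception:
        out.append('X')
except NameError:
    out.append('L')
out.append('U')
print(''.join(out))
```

Execution trace: 'D' (inner try body) → 'N' (inner except NameError) → 'L' (outer except NameError) → 'U' (after the try/except). Output: DNLU

Answer: DNLU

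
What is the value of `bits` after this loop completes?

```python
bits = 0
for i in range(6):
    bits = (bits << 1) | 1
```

Build 6 consecutive 1-bits: 0b111111
`bits` takes the values: 0 → 1 → 3 → 7 → 15 → 31 → 63

Answer: 63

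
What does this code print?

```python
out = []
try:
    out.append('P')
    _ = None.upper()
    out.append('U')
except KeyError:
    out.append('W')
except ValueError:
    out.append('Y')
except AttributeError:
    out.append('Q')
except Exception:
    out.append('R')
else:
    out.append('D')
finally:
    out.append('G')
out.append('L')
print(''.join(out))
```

Execution trace: 'P' (try body) → 'Q' (except AttributeError) → 'G' (finally) → 'L' (after the try/except). Output: PQGL

Answer: PQGL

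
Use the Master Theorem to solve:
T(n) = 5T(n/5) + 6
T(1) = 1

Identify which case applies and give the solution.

a=5, b=5, f(n)=6. log_5(5) = 1. Since c=0 < 1, Case 1 applies: T(n) = Θ(n^log_b(a)) = O(n).

Answer: O(n) - Case 1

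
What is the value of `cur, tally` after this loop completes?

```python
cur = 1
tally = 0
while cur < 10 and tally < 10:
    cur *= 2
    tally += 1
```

Double until >= 10 or 10 iterations
`cur, tally` takes the values: (1, 0) → (2, 0) → (2, 1) → (4, 1) → (4, 2) → (8, 2) → (8, 3) → (16, 3) → (16, 4)

Answer: 16, 4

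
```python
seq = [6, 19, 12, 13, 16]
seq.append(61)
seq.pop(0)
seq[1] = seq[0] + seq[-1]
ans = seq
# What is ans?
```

Trace:
`seq = [6, 19, 12, 13, 16]` → seq = [6, 19, 12, 13, 16]
`seq.append(61)` → seq = [6, 19, 12, 13, 16, 61]
`seq.pop(0)` → seq = [19, 12, 13, 16, 61]
`seq[1] = seq[0] + seq[-1]` → seq = [19, 80, 13, 16, 61]
`ans = seq` → ans = [19, 80, 13, 16, 61]
So ans = [19, 80, 13, 16, 61]

Answer: [19, 80, 13, 16, 61]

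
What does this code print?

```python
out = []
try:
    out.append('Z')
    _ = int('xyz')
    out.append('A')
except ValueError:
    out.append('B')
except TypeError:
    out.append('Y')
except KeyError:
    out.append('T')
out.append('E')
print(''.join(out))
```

Execution trace: 'Z' (try body) → 'B' (except ValueError) → 'E' (after the try/except). Output: ZBE

Answer: ZBE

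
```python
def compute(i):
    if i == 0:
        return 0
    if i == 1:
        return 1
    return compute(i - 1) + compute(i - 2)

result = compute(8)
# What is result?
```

Build up from base cases: compute(0)=0, compute(1)=1, compute(2)=1, compute(3)=2, compute(4)=3, compute(5)=5, compute(6)=8, ..., compute(8)=21

Answer: 21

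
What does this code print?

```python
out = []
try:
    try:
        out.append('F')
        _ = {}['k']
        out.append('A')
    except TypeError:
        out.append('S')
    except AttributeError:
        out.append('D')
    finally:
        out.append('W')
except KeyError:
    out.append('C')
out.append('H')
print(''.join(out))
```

Execution trace: 'F' (try body) → 'W' (finally) → 'C' (outer except KeyError) → 'H' (after the try/except). Output: FWCH

Answer: FWCH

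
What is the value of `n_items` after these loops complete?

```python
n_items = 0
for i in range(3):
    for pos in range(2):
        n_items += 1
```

3 * 2 = 6
`n_items` takes the values: 0 → 1 → 2 → 3 → 4 → 5 → 6

Answer: 6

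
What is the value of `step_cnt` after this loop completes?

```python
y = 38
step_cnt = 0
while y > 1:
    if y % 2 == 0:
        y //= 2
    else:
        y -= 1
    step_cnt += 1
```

Steps to reduce 38 to 1
`step_cnt` takes the values: 0 → 1 → 2 → 3 → 4 → 5 → 6 → 7

Answer: 7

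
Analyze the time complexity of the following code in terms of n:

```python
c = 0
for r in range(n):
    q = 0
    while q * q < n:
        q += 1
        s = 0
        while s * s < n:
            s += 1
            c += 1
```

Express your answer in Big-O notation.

Each loop level contributes: n × √n × √n. Multiplying the contributions gives O(n^2).

Answer: O(n^2)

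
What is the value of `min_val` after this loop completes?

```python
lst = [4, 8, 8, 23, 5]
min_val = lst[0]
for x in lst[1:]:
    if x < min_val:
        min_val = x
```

Minimum of [4, 8, 8, 23, 5]
`min_val` takes the values: 4

Answer: 4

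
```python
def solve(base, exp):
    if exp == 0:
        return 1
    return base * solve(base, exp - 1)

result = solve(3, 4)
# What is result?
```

solve(3, 4) = 3 * 3 * 3 * 3 = 81

Answer: 81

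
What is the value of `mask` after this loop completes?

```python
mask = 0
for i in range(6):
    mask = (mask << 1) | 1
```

Build 6 consecutive 1-bits: 0b111111
`mask` takes the values: 0 → 1 → 3 → 7 → 15 → 31 → 63

Answer: 63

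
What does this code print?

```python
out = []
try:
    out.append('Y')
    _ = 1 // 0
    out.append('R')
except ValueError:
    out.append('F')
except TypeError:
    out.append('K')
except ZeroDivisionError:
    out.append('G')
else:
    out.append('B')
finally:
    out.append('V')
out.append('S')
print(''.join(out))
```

Execution trace: 'Y' (try body) → 'G' (except ZeroDivisionError) → 'V' (finally) → 'S' (after the try/except). Output: YGVS

Answer: YGVS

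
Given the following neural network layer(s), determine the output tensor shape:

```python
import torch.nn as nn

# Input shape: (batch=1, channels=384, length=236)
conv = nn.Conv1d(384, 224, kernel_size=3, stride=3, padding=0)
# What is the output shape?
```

Input: (1, 384, 236) -> Output: (1, 224, 78)

Answer: (1, 224, 78)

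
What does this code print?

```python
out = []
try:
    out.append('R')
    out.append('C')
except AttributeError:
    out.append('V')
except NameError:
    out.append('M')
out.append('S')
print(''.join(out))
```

Execution trace: 'R' (try body) → 'C' (try body, no exception) → 'S' (after the try/except). Output: RCS

Answer: RCS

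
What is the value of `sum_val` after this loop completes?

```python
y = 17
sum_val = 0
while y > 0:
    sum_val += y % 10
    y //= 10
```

Sum digits of 17
`sum_val` takes the values: 0 → 7 → 8

Answer: 8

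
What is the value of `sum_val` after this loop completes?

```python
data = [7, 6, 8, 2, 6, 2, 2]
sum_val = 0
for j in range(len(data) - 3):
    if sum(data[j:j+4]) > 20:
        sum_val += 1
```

Count windows with sum > 20
`sum_val` takes the values: 0 → 1 → 2

Answer: 2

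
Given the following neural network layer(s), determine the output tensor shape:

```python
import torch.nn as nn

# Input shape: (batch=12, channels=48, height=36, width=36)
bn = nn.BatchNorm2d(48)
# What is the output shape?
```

Input: (12, 48, 36, 36) -> Output: (12, 48, 36, 36)

Answer: (12, 48, 36, 36)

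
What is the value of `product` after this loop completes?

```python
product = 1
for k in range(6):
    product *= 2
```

2^6 = 64
`product` takes the values: 1 → 2 → 4 → 8 → 16 → 32 → 64

Answer: 64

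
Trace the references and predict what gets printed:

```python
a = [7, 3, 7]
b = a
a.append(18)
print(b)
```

Key concept: basic list aliasing.
Step by step:
`a = [7, 3, 7]` → a = [7, 3, 7]
`b = a` → b = [7, 3, 7] (same object as a)
`a.append(18)` → a = [7, 3, 7, 18] (same object as b); b = [7, 3, 7, 18] (same object as a)
`print(b)` → prints [7, 3, 7, 18]

Answer: [7, 3, 7, 18]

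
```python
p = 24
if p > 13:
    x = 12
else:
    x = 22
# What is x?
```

Trace:
`p = 24` → p = 24
`if p > 13: ...` → p > 13 is True → x = 12
So x = 12

Answer: 12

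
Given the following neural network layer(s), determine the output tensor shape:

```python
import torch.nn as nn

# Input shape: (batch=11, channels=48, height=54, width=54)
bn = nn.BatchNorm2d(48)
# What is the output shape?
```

Input: (11, 48, 54, 54) -> Output: (11, 48, 54, 54)

Answer: (11, 48, 54, 54)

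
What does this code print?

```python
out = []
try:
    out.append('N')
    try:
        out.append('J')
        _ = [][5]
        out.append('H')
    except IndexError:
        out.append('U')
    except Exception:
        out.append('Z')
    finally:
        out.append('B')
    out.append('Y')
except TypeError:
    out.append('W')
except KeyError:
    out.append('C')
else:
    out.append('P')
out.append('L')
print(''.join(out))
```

Execution trace: 'N' (try body) → 'J' (inner try body) → 'U' (inner except IndexError) → 'B' (inner finally) → 'Y' (try body, no exception) → 'P' (else) → 'L' (after the try/except). Output: NJUBYPL

Answer: NJUBYPL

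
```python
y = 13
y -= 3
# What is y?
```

Trace:
`y = 13` → y = 13
`y -= 3` → y = 10
So y = 10

Answer: 10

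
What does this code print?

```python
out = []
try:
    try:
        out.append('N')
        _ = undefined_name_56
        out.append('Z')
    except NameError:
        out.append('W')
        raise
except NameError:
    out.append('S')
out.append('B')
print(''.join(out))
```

Execution trace: 'N' (inner try body) → 'W' (inner except NameError) → 'S' (outer except NameError) → 'B' (after the try/except). Output: NWSB

Answer: NWSB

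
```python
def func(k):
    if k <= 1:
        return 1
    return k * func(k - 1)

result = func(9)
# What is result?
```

func(9) = 9 * 8 * 7 * 6 * 5 * 4 * 3 * 2 * 1 = 362880

Answer: 362880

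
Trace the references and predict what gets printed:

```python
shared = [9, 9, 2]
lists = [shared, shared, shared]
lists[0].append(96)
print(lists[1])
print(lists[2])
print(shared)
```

Key concept: list of same reference.
Step by step:
`shared = [9, 9, 2]` → shared = [9, 9, 2]
`lists = [shared, shared, shared]` → lists = [[9, 9, 2], [9, 9, 2], [9, 9, 2]]
`lists[0].append(96)` → shared = [9, 9, 2, 96]; lists = [[9, 9, 2, 96], [9, 9, 2, 96], [9, 9, 2, 96]]
`print(lists[1])` → prints [9, 9, 2, 96]
`print(lists[2])` → prints [9, 9, 2, 96]
`print(shared)` → prints [9, 9, 2, 96]

Answer:
[9, 9, 2, 96]
[9, 9, 2, 96]
[9, 9, 2, 96]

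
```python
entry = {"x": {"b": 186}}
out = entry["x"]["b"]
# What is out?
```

Trace:
`entry = {"x": {"b": 186}}` → entry = {'x': {'b': 186}}
`out = entry["x"]["b"]` → out = 186
So out = 186

Answer: 186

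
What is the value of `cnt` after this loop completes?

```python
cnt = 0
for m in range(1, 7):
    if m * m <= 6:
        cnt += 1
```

Count numbers where m² ≤ 6
`cnt` takes the values: 0 → 1 → 2

Answer: 2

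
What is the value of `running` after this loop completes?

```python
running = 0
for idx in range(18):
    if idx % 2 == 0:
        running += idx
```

Sum of even numbers 0 to 17
`running` takes the values: 0 → 2 → 6 → 12 → 20 → 30 → 42 → 56 → 72

Answer: 72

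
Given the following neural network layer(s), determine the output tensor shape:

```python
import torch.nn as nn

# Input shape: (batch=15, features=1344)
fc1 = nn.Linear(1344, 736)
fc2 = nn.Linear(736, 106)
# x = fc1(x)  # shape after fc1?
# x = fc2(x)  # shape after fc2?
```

Input: (15, 1344) -> after fc1: (15, 736) -> Output: (15, 106)

Answer: (15, 106)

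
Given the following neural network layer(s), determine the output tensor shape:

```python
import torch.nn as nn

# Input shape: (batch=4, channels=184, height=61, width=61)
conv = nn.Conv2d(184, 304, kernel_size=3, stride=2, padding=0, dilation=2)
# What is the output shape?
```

Input: (4, 184, 61, 61) -> Output: (4, 304, 29, 29)

Answer: (4, 304, 29, 29)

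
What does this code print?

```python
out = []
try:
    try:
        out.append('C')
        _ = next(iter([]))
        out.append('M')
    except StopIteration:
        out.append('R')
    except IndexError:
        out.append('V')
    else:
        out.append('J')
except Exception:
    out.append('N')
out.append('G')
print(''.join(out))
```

Execution trace: 'C' (inner try body) → 'R' (inner except StopIteration) → 'G' (after the try/except). Output: CRG

Answer: CRG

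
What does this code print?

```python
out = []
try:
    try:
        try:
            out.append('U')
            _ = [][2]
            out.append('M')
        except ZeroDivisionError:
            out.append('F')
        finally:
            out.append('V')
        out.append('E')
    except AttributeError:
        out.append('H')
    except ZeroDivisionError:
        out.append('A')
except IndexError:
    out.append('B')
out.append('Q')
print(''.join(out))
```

Execution trace: 'U' (inner try body) → 'V' (inner finally) → 'B' (outer except IndexError) → 'Q' (after the try/except). Output: UVBQ

Answer: UVBQ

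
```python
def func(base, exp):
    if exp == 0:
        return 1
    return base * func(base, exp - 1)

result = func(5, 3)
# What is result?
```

func(5, 3) = 5 * 5 * 5 = 125

Answer: 125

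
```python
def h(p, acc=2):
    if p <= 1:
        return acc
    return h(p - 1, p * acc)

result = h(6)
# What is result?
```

Accumulator trace (n, acc): (6, 2) -> (5, 12) -> (4, 60) -> (3, 240) -> (2, 720) -> (1, 1440) -> return 1440

Answer: 1440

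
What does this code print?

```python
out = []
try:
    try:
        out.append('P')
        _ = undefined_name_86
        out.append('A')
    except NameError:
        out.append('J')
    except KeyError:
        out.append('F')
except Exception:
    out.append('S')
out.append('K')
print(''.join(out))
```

Execution trace: 'P' (inner try body) → 'J' (inner except NameError) → 'K' (after the try/except). Output: PJK

Answer: PJK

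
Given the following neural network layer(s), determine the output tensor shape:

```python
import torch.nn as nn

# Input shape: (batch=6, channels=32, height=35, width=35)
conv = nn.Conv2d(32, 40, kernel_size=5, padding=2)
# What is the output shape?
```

Input: (6, 32, 35, 35) -> Output: (6, 40, 35, 35)

Answer: (6, 40, 35, 35)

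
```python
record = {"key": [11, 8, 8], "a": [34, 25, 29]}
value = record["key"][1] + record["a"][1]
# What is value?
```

Trace:
`record = {"key": [11, 8, 8], "a": [34, 25, 29]}` → record = {'key': [11, 8, 8], 'a': [34, 25, 29]}
`value = record["key"][1] + record["a"][1]` → value = 33
So value = 33

Answer: 33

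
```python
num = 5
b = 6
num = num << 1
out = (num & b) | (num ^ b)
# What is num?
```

Trace:
`num = 5` → num = 5
`b = 6` → b = 6
`num = num << 1` → num = 10
`out = (num & b) | (num ^ b)` → out = 14
So num = 10

Answer: 10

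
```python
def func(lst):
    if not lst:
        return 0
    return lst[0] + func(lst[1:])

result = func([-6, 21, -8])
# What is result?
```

(-6) + 21 + (-8) + 0 = 7

Answer: 7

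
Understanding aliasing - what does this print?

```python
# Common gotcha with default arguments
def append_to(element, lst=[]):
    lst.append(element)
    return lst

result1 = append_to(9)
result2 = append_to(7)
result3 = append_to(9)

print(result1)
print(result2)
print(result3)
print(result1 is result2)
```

Key concept: mutable default argument gotcha.
Step by step:
`result1 = append_to(9)` → result1 = [9]
`result2 = append_to(7)` → result1 = [9, 7] (same object as result2); result2 = [9, 7] (same object as result1)
`result3 = append_to(9)` → result1 = [9, 7, 9] (same object as result2, result3); result2 = [9, 7, 9] (same object as result1, result3); result3 = [9, 7, 9] (same object as result1, result2)
`print(result1)` → prints [9, 7, 9]
`print(result2)` → prints [9, 7, 9]
`print(result3)` → prints [9, 7, 9]
`print(result1 is result2)` → prints True

Answer:
[9, 7, 9]
[9, 7, 9]
[9, 7, 9]
True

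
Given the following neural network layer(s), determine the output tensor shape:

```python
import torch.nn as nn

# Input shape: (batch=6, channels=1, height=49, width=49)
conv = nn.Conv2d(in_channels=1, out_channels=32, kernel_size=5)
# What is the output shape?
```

Input: (6, 1, 49, 49) -> Output: (6, 32, 45, 45)

Answer: (6, 32, 45, 45)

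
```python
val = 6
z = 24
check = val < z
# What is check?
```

Trace:
`val = 6` → val = 6
`z = 24` → z = 24
`check = val < z` → check = True
So check = True

Answer: True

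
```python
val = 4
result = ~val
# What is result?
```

Trace:
`val = 4` → val = 4
`result = ~val` → result = -5
So result = -5

Answer: -5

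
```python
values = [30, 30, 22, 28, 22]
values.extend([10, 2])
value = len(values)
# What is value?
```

Trace:
`values = [30, 30, 22, 28, 22]` → values = [30, 30, 22, 28, 22]
`values.extend([10, 2])` → values = [30, 30, 22, 28, 22, 10, 2]
`value = len(values)` → value = 7
So value = 7

Answer: 7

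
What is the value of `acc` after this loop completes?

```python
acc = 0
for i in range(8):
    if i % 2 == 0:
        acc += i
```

Sum of even numbers 0 to 7
`acc` takes the values: 0 → 2 → 6 → 12

Answer: 12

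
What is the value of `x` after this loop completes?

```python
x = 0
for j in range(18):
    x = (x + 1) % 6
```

Increment mod 6, 18 times = 0
`x` takes the values: 0 → 1 → 2 → 3 → 4 → 5 → 0 → 1 → 2 → 3 → 4 → 5 → 0 → 1 → 2 → 3 → 4 → 5 → 0

Answer: 0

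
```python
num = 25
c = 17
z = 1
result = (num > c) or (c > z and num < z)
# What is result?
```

Trace:
`num = 25` → num = 25
`c = 17` → c = 17
`z = 1` → z = 1
`result = (num > c) or (c > z and num < z)` → result = True
So result = True

Answer: True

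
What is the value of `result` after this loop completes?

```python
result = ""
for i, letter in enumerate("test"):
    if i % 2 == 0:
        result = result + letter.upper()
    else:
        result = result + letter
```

Uppercase even positions in 'test'
`result` takes the values: "" → "T" → "Te" → "TeS" → "TeSt"

Answer: "TeSt"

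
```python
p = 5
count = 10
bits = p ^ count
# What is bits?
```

Trace:
`p = 5` → p = 5
`count = 10` → count = 10
`bits = p ^ count` → bits = 15
So bits = 15

Answer: 15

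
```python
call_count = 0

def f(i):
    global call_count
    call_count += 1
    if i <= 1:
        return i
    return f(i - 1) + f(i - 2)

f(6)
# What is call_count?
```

Calls(i) = 1 + Calls(i-1) + Calls(i-2); Calls(0)=Calls(1)=1. For i=6 this gives 25.

Answer: 25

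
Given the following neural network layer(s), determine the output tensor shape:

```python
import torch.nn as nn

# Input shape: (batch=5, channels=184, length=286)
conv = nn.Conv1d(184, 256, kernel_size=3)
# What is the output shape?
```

Input: (5, 184, 286) -> Output: (5, 256, 284)

Answer: (5, 256, 284)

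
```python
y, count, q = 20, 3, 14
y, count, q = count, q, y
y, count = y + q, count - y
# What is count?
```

Trace:
`y, count, q = 20, 3, 14` → y = 20; count = 3; q = 14
`y, count, q = count, q, y` → y = 3; count = 14; q = 20
`y, count = y + q, count - y` → y = 23; count = 11
So count = 11

Answer: 11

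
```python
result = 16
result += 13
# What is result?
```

Trace:
`result = 16` → result = 16
`result += 13` → result = 29
So result = 29

Answer: 29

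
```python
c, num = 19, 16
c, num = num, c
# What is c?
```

Trace:
`c, num = 19, 16` → c = 19; num = 16
`c, num = num, c` → c = 16; num = 19
So c = 16

Answer: 16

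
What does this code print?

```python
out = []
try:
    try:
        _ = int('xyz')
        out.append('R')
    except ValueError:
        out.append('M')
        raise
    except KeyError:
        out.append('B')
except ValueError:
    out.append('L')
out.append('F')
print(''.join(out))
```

Execution trace: 'M' (inner except ValueError) → 'L' (outer except ValueError) → 'F' (after the try/except). Output: MLF

Answer: MLF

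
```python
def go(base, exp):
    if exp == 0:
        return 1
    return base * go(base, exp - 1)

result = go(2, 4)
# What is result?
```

go(2, 4) = 2 * 2 * 2 * 2 = 16

Answer: 16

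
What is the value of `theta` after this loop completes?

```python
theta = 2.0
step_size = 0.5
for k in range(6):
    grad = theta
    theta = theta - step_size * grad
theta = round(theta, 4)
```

Gradient descent: w = 2.0 * (1 - 0.5)^6
`theta` takes the values: 2.0 → 1.0 → 0.5 → 0.25 → 0.125 → 0.0625 → 0.03125 → 0.0312

Answer: 0.0312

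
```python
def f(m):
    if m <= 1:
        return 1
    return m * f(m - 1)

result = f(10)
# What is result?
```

f(10) = 10 * 9 * 8 * 7 * 6 * 5 * 4 * 3 * 2 * 1 = 3628800

Answer: 3628800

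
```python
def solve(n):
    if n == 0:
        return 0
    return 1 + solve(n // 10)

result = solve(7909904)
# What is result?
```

Count of digits of 7909904: 7

Answer: 7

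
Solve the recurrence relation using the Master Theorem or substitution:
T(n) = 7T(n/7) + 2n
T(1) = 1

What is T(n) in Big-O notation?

By Master Theorem: a=7, b=7, f(n)=2n. Since log_7(7) = 1 and f(n) = Θ(n^1), Case 2 applies. T(n) = O(n log n).

Answer: O(n log n)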